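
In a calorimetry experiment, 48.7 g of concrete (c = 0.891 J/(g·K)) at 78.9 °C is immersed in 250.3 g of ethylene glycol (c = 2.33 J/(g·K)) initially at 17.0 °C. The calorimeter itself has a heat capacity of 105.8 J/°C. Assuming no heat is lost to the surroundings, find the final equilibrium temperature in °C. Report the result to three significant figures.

Heat lost by concrete = heat gained by ethylene glycol + calorimeter.
(48.7)(0.891)(78.9 − T) = [(250.3)(2.33) + 105.8](T − 17.0)
43.3917 (78.9 − T) = 688.999 (T − 17.0)
3423.6 − 43.3917 T = 688.999 T − 11713
15136.6 = 732.3907 T
T = 20.67 °C

T_f = 20.7 °C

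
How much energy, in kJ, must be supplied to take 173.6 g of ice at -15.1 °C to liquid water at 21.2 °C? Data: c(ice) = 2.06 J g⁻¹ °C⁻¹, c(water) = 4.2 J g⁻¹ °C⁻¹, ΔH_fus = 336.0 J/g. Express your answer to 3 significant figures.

q = 79.2 kJ

q1 (heat ice -15.1→0.0 °C): 173.6 × 2.06 × 15.1 = 5400 J
q2 (melt at 0 °C): 173.6 × 336.0 = 58330 J
q3 (heat water 0.0→21.2 °C): 173.6 × 4.2 × 21.2 = 15457 J
Total: 5400 + 58330 + 15457 = 79187 J = 79.2 kJ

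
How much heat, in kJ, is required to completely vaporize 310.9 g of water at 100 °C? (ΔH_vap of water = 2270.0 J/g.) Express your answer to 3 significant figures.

q = 706 kJ

q = m × ΔH_vap = 310.9 × 2270.0 = 705700 J = 706 kJ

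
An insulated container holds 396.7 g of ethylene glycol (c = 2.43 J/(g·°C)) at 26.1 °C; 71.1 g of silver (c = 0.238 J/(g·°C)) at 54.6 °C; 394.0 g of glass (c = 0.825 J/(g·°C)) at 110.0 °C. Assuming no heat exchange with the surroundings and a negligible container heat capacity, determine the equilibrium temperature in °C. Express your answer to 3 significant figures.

T_f = 47.4 °C

Σ mᵢcᵢ(T − Tᵢ) = 0  ⇒  T = Σ mᵢcᵢTᵢ / Σ mᵢcᵢ
Σ mᵢcᵢ = 396.7×2.43 + 71.1×0.238 + 394.0×0.825 = 1305.9528
Σ mᵢcᵢTᵢ = 963.981×26.1 + 16.9218×54.6 + 325.05×110.0 = 61839
T = 61839 / 1305.9528 = 47.35 °C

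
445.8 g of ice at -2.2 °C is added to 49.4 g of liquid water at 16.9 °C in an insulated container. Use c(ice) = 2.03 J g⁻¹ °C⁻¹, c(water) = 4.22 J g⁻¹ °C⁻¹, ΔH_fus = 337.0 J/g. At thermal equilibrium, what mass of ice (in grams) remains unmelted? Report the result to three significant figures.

Heat to warm all ice to 0 °C: 445.8×2.03×2.2 = 1990.9 J
Heat released by water cooling to 0 °C: 49.4×4.22×16.9 = 3523.1 J
3523.1 J < 1990.9 + 445.8×337.0 = 152225.5 J, so not all ice melts; final T = 0 °C.
Heat left for melting: 3523.1 − 1990.9 = 1532.2 J
Mass melted = 1532.2 / 337.0 = 4.547 g
Ice remaining = 445.8 − 4.547 = 441.253 g

m_ice remaining = 441 g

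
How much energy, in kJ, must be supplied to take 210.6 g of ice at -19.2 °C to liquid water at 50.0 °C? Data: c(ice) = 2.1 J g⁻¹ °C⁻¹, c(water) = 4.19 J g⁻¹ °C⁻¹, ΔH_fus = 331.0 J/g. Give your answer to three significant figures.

q = 122 kJ

q1 (heat ice -19.2→0.0 °C): 210.6 × 2.1 × 19.2 = 8491 J
q2 (melt at 0 °C): 210.6 × 331.0 = 69709 J
q3 (heat water 0.0→50.0 °C): 210.6 × 4.19 × 50.0 = 44121 J
Total: 8491 + 69709 + 44121 = 122321 J = 122 kJ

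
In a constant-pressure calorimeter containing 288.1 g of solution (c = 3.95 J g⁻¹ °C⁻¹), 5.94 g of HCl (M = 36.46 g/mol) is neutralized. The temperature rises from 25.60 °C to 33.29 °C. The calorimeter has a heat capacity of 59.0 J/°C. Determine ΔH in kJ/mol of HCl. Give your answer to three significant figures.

|ΔT| = |33.29 − 25.60| = 7.69 °C
|q_surr| = (288.1 × 3.95 + 59.0) × 7.69 = 1196.995 × 7.69 = 9205 J
n(HCl) = 5.94 / 36.46 = 0.1629 mol
Temperature rose, so q_rxn = −|q_surr| = -9.205 kJ
ΔH = q_rxn / n = -56.51 kJ/mol

ΔH = -56.5 kJ/mol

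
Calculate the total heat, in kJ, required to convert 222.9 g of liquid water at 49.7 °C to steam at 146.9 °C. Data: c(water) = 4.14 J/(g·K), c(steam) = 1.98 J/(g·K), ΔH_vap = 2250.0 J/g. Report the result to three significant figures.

q = 569 kJ

q1 (heat water 49.7→100.0 °C): 222.9 × 4.14 × 50.3 = 46417 J
q2 (vaporize at 100 °C): 222.9 × 2250.0 = 501525 J
q3 (heat steam 100.0→146.9 °C): 222.9 × 1.98 × 46.9 = 20699 J
Total: 46417 + 501525 + 20699 = 568641 J = 569 kJ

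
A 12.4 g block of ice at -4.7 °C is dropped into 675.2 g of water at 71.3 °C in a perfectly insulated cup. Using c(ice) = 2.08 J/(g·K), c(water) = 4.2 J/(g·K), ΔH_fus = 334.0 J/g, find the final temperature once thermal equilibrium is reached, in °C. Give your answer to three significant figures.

Heat to bring ice to 0 °C and melt it: q₁ = 12.4×2.08×4.7 + 12.4×334.0 = 4262.8 J
Heat the water can supply cooling to 0 °C: 675.2×4.2×71.3 = 202195 J > q₁, so all ice melts.
Energy balance: 675.2×4.2×(71.3 − T) = 4262.8 + 12.4×4.2×(T − 0)
2835.84(71.3 − T) = 4262.8 + 52.08 T
202195 − 4262.8 = 2887.92 T
T = 197932.2 / 2887.92 = 68.54 °C

T_f = 68.5 °C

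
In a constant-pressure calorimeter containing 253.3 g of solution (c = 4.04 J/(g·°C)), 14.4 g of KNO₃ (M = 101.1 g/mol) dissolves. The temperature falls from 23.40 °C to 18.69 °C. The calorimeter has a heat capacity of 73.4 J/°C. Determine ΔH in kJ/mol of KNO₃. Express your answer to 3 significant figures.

ΔH = 36.3 kJ/mol

|ΔT| = |18.69 − 23.40| = 4.71 °C
|q_surr| = (253.3 × 4.04 + 73.4) × 4.71 = 1096.732 × 4.71 = 5166 J
n(KNO₃) = 14.4 / 101.1 = 0.1424 mol
Temperature fell, so q_rxn = +|q_surr| = 5.166 kJ
ΔH = q_rxn / n = 36.28 kJ/mol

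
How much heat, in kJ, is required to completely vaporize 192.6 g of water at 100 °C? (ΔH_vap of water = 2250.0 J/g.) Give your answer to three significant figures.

q = m × ΔH_vap = 192.6 × 2250.0 = 433400 J = 433 kJ

q = 433 kJ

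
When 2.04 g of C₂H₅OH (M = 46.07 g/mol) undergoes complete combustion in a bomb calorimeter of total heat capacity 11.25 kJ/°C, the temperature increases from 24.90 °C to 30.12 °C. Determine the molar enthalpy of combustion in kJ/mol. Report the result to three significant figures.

ΔT = 30.12 − 24.90 = 5.22 °C
q_cal = C_cal × ΔT = 11.25 × 5.22 = 58.725 kJ
n = 2.04 / 46.07 = 0.04428 mol
q_rxn = −q_cal = -58.725 kJ
ΔH = -58.725 / 0.04428 = -1326 kJ/mol

ΔH = -1330 kJ/mol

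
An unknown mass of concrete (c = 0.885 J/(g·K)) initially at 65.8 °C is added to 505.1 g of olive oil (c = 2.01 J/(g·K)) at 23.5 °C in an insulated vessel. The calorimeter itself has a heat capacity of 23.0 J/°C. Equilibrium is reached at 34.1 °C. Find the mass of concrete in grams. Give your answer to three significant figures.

m = 392 g

q_gained = (505.1 × 2.01 + 23.0) × (34.1 − 23.5) = 11010 J
q_lost = m × 0.885 × (65.8 − 34.1) = 28.0545 m
m = 11010 / 28.0545 = 392 g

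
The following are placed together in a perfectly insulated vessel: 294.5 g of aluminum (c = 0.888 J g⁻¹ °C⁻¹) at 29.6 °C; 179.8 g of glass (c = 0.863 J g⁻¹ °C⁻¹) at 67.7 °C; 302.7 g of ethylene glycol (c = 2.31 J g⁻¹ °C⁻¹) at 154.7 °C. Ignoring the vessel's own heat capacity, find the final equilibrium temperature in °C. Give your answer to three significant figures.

T_f = 113 °C

Σ mᵢcᵢ(T − Tᵢ) = 0  ⇒  T = Σ mᵢcᵢTᵢ / Σ mᵢcᵢ
Σ mᵢcᵢ = 294.5×0.888 + 179.8×0.863 + 302.7×2.31 = 1115.9204
Σ mᵢcᵢTᵢ = 261.516×29.6 + 155.1674×67.7 + 699.237×154.7 = 126420
T = 126420 / 1115.9204 = 113.3 °C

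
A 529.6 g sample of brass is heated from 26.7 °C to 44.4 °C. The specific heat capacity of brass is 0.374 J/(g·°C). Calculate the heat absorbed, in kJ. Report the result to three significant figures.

q = m c ΔT = 529.6 × 0.374 × (44.4 − 26.7)
q = 529.6 × 0.374 × 17.7 = 3506 J = 3.51 kJ

q = 3.51 kJ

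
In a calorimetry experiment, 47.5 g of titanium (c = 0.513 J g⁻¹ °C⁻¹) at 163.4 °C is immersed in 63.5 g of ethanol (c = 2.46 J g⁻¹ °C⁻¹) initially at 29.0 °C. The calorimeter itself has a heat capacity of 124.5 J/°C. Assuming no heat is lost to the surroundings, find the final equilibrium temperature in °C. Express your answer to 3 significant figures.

T_f = 39.7 °C

Heat lost by titanium = heat gained by ethanol + calorimeter.
(47.5)(0.513)(163.4 − T) = [(63.5)(2.46) + 124.5](T − 29.0)
24.3675 (163.4 − T) = 280.71 (T − 29.0)
3981.6 − 24.3675 T = 280.71 T − 8140.6
12122.2 = 305.0775 T
T = 39.73 °C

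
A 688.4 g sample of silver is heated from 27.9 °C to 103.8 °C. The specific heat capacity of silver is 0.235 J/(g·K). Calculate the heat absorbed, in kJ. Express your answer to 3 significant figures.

q = m c ΔT = 688.4 × 0.235 × (103.8 − 27.9)
q = 688.4 × 0.235 × 75.9 = 12280 J = 12.3 kJ

q = 12.3 kJ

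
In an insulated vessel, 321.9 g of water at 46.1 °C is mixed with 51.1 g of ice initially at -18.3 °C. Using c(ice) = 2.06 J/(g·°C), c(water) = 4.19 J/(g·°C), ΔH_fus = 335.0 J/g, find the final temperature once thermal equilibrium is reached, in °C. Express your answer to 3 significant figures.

T_f = 27.6 °C

Heat to bring ice to 0 °C and melt it: q₁ = 51.1×2.06×18.3 + 51.1×335.0 = 19045 J
Heat the water can supply cooling to 0 °C: 321.9×4.19×46.1 = 62177.9 J > q₁, so all ice melts.
Energy balance: 321.9×4.19×(46.1 − T) = 19045 + 51.1×4.19×(T − 0)
1348.761(46.1 − T) = 19045 + 214.109 T
62177.9 − 19045 = 1562.870 T
T = 43132.9 / 1562.870 = 27.60 °C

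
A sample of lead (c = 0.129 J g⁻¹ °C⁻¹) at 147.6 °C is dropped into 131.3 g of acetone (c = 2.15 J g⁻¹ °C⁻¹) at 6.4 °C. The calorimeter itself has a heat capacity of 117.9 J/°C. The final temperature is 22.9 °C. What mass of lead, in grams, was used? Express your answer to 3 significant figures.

q_gained = (131.3 × 2.15 + 117.9) × (22.9 − 6.4) = 6603 J
q_lost = m × 0.129 × (147.6 − 22.9) = 16.0863 m
m = 6603 / 16.0863 = 410 g

m = 410 g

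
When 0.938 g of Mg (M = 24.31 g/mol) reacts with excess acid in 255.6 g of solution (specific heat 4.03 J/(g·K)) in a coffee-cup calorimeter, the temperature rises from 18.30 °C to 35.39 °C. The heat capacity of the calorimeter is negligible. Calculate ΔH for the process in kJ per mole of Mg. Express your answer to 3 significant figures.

|ΔT| = |35.39 − 18.30| = 17.09 °C
|q_surr| = (255.6 × 4.03) × 17.09 = 1030.068 × 17.09 = 17600 J
n(Mg) = 0.938 / 24.31 = 0.03858 mol
Temperature rose, so q_rxn = −|q_surr| = -17.60 kJ
ΔH = q_rxn / n = -456.2 kJ/mol

ΔH = -456 kJ/mol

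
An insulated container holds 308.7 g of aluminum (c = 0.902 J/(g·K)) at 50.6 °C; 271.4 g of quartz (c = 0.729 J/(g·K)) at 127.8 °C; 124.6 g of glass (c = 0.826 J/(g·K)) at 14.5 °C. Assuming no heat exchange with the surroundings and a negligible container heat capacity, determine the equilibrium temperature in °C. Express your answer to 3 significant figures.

T_f = 70.6 °C

Σ mᵢcᵢ(T − Tᵢ) = 0  ⇒  T = Σ mᵢcᵢTᵢ / Σ mᵢcᵢ
Σ mᵢcᵢ = 308.7×0.902 + 271.4×0.729 + 124.6×0.826 = 579.2176
Σ mᵢcᵢTᵢ = 278.4474×50.6 + 197.8506×127.8 + 102.9196×14.5 = 40867
T = 40867 / 579.2176 = 70.56 °C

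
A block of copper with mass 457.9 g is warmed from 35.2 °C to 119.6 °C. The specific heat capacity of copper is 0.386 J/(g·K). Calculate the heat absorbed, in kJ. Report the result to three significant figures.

q = 14.9 kJ

q = m c ΔT = 457.9 × 0.386 × (119.6 − 35.2)
q = 457.9 × 0.386 × 84.4 = 14920 J = 14.9 kJ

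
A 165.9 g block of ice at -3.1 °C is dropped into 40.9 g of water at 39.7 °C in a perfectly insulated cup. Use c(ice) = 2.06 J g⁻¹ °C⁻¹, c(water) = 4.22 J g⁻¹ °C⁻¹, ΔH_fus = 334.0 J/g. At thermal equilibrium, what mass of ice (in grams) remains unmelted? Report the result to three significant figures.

m_ice remaining = 149 g

Heat to warm all ice to 0 °C: 165.9×2.06×3.1 = 1059.4 J
Heat released by water cooling to 0 °C: 40.9×4.22×39.7 = 6852.1 J
6852.1 J < 1059.4 + 165.9×334.0 = 56470.0 J, so not all ice melts; final T = 0 °C.
Heat left for melting: 6852.1 − 1059.4 = 5792.7 J
Mass melted = 5792.7 / 334.0 = 17.34 g
Ice remaining = 165.9 − 17.34 = 148.56 g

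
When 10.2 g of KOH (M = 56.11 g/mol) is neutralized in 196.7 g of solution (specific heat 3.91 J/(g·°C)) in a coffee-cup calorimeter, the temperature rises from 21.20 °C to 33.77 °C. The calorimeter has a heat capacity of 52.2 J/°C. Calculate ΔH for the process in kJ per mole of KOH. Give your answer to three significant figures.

ΔH = -56.8 kJ/mol

|ΔT| = |33.77 − 21.20| = 12.57 °C
|q_surr| = (196.7 × 3.91 + 52.2) × 12.57 = 821.297 × 12.57 = 10320 J
n(KOH) = 10.2 / 56.11 = 0.1818 mol
Temperature rose, so q_rxn = −|q_surr| = -10.32 kJ
ΔH = q_rxn / n = -56.77 kJ/mol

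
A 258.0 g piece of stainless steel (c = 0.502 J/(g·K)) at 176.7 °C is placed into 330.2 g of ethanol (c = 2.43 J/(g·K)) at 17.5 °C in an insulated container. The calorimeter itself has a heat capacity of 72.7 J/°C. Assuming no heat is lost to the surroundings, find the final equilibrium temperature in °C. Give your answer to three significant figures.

T_f = 38.0 °C

Heat lost by stainless steel = heat gained by ethanol + calorimeter.
(258.0)(0.502)(176.7 − T) = [(330.2)(2.43) + 72.7](T − 17.5)
129.516 (176.7 − T) = 875.086 (T − 17.5)
22885 − 129.516 T = 875.086 T − 15314
38199 = 1004.602 T
T = 38.02 °C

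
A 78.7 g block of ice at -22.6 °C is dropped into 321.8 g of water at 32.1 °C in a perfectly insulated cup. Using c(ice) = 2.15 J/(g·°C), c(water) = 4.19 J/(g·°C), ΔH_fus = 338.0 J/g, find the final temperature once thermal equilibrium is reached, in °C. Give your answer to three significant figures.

T_f = 7.66 °C

Heat to bring ice to 0 °C and melt it: q₁ = 78.7×2.15×22.6 + 78.7×338.0 = 30425 J
Heat the water can supply cooling to 0 °C: 321.8×4.19×32.1 = 43281.8 J > q₁, so all ice melts.
Energy balance: 321.8×4.19×(32.1 − T) = 30425 + 78.7×4.19×(T − 0)
1348.342(32.1 − T) = 30425 + 329.753 T
43281.8 − 30425 = 1678.095 T
T = 12856.8 / 1678.095 = 7.662 °C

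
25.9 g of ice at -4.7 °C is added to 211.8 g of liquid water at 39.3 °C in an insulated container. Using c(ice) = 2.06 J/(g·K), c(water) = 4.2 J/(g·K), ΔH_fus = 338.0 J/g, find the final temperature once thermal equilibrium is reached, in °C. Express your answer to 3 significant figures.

T_f = 26.0 °C

Heat to bring ice to 0 °C and melt it: q₁ = 25.9×2.06×4.7 + 25.9×338.0 = 9005.0 J
Heat the water can supply cooling to 0 °C: 211.8×4.2×39.3 = 34959.7 J > q₁, so all ice melts.
Energy balance: 211.8×4.2×(39.3 − T) = 9005.0 + 25.9×4.2×(T − 0)
889.56(39.3 − T) = 9005.0 + 108.78 T
34959.7 − 9005.0 = 998.34 T
T = 25954.7 / 998.34 = 26.00 °C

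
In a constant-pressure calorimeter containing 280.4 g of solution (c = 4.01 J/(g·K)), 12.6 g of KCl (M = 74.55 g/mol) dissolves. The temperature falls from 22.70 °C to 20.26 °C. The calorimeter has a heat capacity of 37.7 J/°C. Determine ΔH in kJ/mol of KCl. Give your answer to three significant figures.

ΔH = 16.8 kJ/mol

|ΔT| = |20.26 − 22.70| = 2.44 °C
|q_surr| = (280.4 × 4.01 + 37.7) × 2.44 = 1162.104 × 2.44 = 2836 J
n(KCl) = 12.6 / 74.55 = 0.1690 mol
Temperature fell, so q_rxn = +|q_surr| = 2.836 kJ
ΔH = q_rxn / n = 16.78 kJ/mol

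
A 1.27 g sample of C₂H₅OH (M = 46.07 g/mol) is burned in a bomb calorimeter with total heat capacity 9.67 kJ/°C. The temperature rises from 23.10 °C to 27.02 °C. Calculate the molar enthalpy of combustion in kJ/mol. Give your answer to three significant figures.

ΔT = 27.02 − 23.10 = 3.92 °C
q_cal = C_cal × ΔT = 9.67 × 3.92 = 37.9064 kJ
n = 1.27 / 46.07 = 0.027567 mol
q_rxn = −q_cal = -37.9064 kJ
ΔH = -37.9064 / 0.027567 = -1375 kJ/mol

ΔH = -1380 kJ/mol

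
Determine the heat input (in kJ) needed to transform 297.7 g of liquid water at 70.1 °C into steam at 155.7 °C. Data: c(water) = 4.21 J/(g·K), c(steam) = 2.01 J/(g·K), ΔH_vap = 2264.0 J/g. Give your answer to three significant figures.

q = 745 kJ

q1 (heat water 70.1→100.0 °C): 297.7 × 4.21 × 29.9 = 37474 J
q2 (vaporize at 100 °C): 297.7 × 2264.0 = 673993 J
q3 (heat steam 100.0→155.7 °C): 297.7 × 2.01 × 55.7 = 33330 J
Total: 37474 + 673993 + 33330 = 744797 J = 745 kJ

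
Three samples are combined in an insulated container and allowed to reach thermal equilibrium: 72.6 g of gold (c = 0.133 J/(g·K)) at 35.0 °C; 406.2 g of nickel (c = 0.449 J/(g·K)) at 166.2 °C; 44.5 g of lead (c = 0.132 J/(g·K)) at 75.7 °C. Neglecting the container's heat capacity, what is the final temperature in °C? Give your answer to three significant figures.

Σ mᵢcᵢ(T − Tᵢ) = 0  ⇒  T = Σ mᵢcᵢTᵢ / Σ mᵢcᵢ
Σ mᵢcᵢ = 72.6×0.133 + 406.2×0.449 + 44.5×0.132 = 197.9136
Σ mᵢcᵢTᵢ = 9.6558×35.0 + 182.3838×166.2 + 5.874×75.7 = 31095
T = 31095 / 197.9136 = 157.1 °C

T_f = 157 °C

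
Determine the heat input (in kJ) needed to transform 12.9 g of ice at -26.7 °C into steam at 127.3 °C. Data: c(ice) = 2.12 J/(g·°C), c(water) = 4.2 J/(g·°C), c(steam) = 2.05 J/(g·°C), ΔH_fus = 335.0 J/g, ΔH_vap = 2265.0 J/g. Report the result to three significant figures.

q1 (heat ice -26.7→0.0 °C): 12.9 × 2.12 × 26.7 = 730 J
q2 (melt at 0 °C): 12.9 × 335.0 = 4322 J
q3 (heat water 0.0→100.0 °C): 12.9 × 4.2 × 100.0 = 5418 J
q4 (vaporize at 100 °C): 12.9 × 2265.0 = 29219 J
q5 (heat steam 100.0→127.3 °C): 12.9 × 2.05 × 27.3 = 722 J
Total: 730 + 4322 + 5418 + 29219 + 722 = 40411 J = 40.4 kJ

q = 40.4 kJ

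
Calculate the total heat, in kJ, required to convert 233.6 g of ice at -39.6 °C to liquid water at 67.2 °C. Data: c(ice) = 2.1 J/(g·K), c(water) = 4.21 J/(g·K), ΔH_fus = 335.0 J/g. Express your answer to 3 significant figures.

q = 164 kJ

q1 (heat ice -39.6→0.0 °C): 233.6 × 2.1 × 39.6 = 19426 J
q2 (melt at 0 °C): 233.6 × 335.0 = 78256 J
q3 (heat water 0.0→67.2 °C): 233.6 × 4.21 × 67.2 = 66088 J
Total: 19426 + 78256 + 66088 = 163770 J = 164 kJ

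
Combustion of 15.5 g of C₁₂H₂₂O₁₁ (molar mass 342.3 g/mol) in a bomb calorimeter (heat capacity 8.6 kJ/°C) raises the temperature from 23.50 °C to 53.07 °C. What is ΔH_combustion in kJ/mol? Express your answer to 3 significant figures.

ΔT = 53.07 − 23.50 = 29.57 °C
q_cal = C_cal × ΔT = 8.6 × 29.57 = 254.302 kJ
n = 15.5 / 342.3 = 0.04528 mol
q_rxn = −q_cal = -254.302 kJ
ΔH = -254.302 / 0.04528 = -5616 kJ/mol

ΔH = -5620 kJ/mol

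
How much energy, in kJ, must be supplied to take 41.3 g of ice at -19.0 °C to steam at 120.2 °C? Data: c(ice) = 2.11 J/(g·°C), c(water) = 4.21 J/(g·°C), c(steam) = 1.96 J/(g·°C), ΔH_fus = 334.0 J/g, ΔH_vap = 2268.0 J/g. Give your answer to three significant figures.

q = 128 kJ

q1 (heat ice -19.0→0.0 °C): 41.3 × 2.11 × 19.0 = 1656 J
q2 (melt at 0 °C): 41.3 × 334.0 = 13794 J
q3 (heat water 0.0→100.0 °C): 41.3 × 4.21 × 100.0 = 17387 J
q4 (vaporize at 100 °C): 41.3 × 2268.0 = 93668 J
q5 (heat steam 100.0→120.2 °C): 41.3 × 1.96 × 20.2 = 1635 J
Total: 1656 + 13794 + 17387 + 93668 + 1635 = 128140 J = 128 kJ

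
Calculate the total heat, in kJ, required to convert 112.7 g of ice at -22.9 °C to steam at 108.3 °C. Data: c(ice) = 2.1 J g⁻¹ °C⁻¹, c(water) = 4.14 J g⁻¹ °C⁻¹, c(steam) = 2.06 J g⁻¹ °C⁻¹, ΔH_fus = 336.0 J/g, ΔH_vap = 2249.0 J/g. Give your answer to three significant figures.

q1 (heat ice -22.9→0.0 °C): 112.7 × 2.1 × 22.9 = 5420 J
q2 (melt at 0 °C): 112.7 × 336.0 = 37867 J
q3 (heat water 0.0→100.0 °C): 112.7 × 4.14 × 100.0 = 46658 J
q4 (vaporize at 100 °C): 112.7 × 2249.0 = 253462 J
q5 (heat steam 100.0→108.3 °C): 112.7 × 2.06 × 8.3 = 1927 J
Total: 5420 + 37867 + 46658 + 253462 + 1927 = 345334 J = 345 kJ

q = 345 kJ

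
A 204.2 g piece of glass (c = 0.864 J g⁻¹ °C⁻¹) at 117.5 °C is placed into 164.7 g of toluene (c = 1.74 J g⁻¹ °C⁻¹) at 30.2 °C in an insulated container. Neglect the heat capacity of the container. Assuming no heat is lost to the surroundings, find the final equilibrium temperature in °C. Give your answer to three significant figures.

T_f = 63.5 °C

Heat lost by glass = heat gained by toluene.
(204.2)(0.864)(117.5 − T) = (164.7)(1.74)(T − 30.2)
176.4288 (117.5 − T) = 286.578 (T − 30.2)
20730 − 176.4288 T = 286.578 T − 8654.7
29384.7 = 463.0068 T
T = 63.46 °C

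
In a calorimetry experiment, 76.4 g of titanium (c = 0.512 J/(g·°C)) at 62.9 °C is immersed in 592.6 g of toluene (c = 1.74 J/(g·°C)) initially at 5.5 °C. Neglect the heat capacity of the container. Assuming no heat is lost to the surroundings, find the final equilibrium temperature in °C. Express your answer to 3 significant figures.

T_f = 7.60 °C

Heat lost by titanium = heat gained by toluene.
(76.4)(0.512)(62.9 − T) = (592.6)(1.74)(T − 5.5)
39.1168 (62.9 − T) = 1031.124 (T − 5.5)
2460.4 − 39.1168 T = 1031.124 T − 5671.2
8131.6 = 1070.2408 T
T = 7.598 °C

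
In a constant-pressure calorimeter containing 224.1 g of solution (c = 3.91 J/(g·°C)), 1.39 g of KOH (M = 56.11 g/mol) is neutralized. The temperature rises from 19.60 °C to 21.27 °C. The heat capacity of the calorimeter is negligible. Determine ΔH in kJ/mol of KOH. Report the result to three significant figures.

ΔH = -59.1 kJ/mol

|ΔT| = |21.27 − 19.60| = 1.67 °C
|q_surr| = (224.1 × 3.91) × 1.67 = 876.231 × 1.67 = 1463 J
n(KOH) = 1.39 / 56.11 = 0.02477 mol
Temperature rose, so q_rxn = −|q_surr| = -1.463 kJ
ΔH = q_rxn / n = -59.06 kJ/mol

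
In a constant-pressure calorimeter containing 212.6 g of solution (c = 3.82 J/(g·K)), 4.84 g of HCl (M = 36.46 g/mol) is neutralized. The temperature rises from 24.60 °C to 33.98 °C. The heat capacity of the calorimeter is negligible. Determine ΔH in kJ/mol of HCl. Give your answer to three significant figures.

|ΔT| = |33.98 − 24.60| = 9.38 °C
|q_surr| = (212.6 × 3.82) × 9.38 = 812.132 × 9.38 = 7618 J
n(HCl) = 4.84 / 36.46 = 0.1327 mol
Temperature rose, so q_rxn = −|q_surr| = -7.618 kJ
ΔH = q_rxn / n = -57.41 kJ/mol

ΔH = -57.4 kJ/mol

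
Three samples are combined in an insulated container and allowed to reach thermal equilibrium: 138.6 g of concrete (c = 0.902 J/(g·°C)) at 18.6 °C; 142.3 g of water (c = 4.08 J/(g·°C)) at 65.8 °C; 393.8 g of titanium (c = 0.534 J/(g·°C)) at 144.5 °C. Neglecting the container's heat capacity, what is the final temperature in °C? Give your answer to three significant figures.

T_f = 77.4 °C

Σ mᵢcᵢ(T − Tᵢ) = 0  ⇒  T = Σ mᵢcᵢTᵢ / Σ mᵢcᵢ
Σ mᵢcᵢ = 138.6×0.902 + 142.3×4.08 + 393.8×0.534 = 915.8904
Σ mᵢcᵢTᵢ = 125.0172×18.6 + 580.584×65.8 + 210.2892×144.5 = 70915
T = 70915 / 915.8904 = 77.43 °C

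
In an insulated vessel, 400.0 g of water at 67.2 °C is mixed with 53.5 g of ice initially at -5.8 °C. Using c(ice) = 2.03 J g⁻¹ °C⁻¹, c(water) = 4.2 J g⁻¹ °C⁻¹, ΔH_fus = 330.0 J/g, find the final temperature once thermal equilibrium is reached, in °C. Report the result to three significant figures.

Heat to bring ice to 0 °C and melt it: q₁ = 53.5×2.03×5.8 + 53.5×330.0 = 18285 J
Heat the water can supply cooling to 0 °C: 400.0×4.2×67.2 = 112896 J > q₁, so all ice melts.
Energy balance: 400.0×4.2×(67.2 − T) = 18285 + 53.5×4.2×(T − 0)
1680(67.2 − T) = 18285 + 224.7 T
112896 − 18285 = 1904.7 T
T = 94611 / 1904.7 = 49.67 °C

T_f = 49.7 °C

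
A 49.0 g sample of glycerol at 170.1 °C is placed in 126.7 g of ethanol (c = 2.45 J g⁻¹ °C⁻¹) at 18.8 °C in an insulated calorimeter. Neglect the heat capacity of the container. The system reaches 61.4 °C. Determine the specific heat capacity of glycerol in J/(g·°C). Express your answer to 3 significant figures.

q_gained = (126.7 × 2.45) × (61.4 − 18.8) = 13220 J
q_lost = 49.0 × c × (170.1 − 61.4) = 5326.3 c
Set equal: c = 13220 / 5326.3 = 2.48 J/(g·°C)

c = 2.48 J/(g·°C)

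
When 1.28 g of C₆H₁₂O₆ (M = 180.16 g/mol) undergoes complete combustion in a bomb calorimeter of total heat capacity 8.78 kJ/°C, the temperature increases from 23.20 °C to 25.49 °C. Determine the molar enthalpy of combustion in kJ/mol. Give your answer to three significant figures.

ΔT = 25.49 − 23.20 = 2.29 °C
q_cal = C_cal × ΔT = 8.78 × 2.29 = 20.1062 kJ
n = 1.28 / 180.16 = 0.007105 mol
q_rxn = −q_cal = -20.1062 kJ
ΔH = -20.1062 / 0.007105 = -2830 kJ/mol

ΔH = -2830 kJ/mol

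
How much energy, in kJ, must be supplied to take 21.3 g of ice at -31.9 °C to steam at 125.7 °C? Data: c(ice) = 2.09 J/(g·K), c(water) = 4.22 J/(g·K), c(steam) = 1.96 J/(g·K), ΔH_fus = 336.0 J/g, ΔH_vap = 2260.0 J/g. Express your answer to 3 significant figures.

q1 (heat ice -31.9→0.0 °C): 21.3 × 2.09 × 31.9 = 1420 J
q2 (melt at 0 °C): 21.3 × 336.0 = 7157 J
q3 (heat water 0.0→100.0 °C): 21.3 × 4.22 × 100.0 = 8989 J
q4 (vaporize at 100 °C): 21.3 × 2260.0 = 48138 J
q5 (heat steam 100.0→125.7 °C): 21.3 × 1.96 × 25.7 = 1073 J
Total: 1420 + 7157 + 8989 + 48138 + 1073 = 66777 J = 66.8 kJ

q = 66.8 kJ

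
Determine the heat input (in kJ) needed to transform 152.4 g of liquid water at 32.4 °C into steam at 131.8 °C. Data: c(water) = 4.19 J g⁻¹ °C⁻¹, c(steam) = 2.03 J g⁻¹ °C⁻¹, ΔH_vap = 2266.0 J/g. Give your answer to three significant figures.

q = 398 kJ

q1 (heat water 32.4→100.0 °C): 152.4 × 4.19 × 67.6 = 43166 J
q2 (vaporize at 100 °C): 152.4 × 2266.0 = 345338 J
q3 (heat steam 100.0→131.8 °C): 152.4 × 2.03 × 31.8 = 9838 J
Total: 43166 + 345338 + 9838 = 398342 J = 398 kJ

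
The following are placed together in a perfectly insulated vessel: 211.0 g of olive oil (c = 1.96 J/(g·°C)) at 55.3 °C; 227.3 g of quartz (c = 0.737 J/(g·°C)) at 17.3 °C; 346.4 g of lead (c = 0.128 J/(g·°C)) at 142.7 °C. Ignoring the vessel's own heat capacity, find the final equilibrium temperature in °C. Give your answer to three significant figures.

Σ mᵢcᵢ(T − Tᵢ) = 0  ⇒  T = Σ mᵢcᵢTᵢ / Σ mᵢcᵢ
Σ mᵢcᵢ = 211.0×1.96 + 227.3×0.737 + 346.4×0.128 = 625.4193
Σ mᵢcᵢTᵢ = 413.56×55.3 + 167.5201×17.3 + 44.3392×142.7 = 32095
T = 32095 / 625.4193 = 51.32 °C

T_f = 51.3 °C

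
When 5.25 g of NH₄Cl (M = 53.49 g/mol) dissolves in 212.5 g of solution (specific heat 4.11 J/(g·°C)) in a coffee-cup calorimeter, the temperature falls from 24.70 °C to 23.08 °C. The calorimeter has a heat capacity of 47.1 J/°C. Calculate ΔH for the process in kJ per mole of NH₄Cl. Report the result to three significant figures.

|ΔT| = |23.08 − 24.70| = 1.62 °C
|q_surr| = (212.5 × 4.11 + 47.1) × 1.62 = 920.475 × 1.62 = 1491 J
n(NH₄Cl) = 5.25 / 53.49 = 0.09815 mol
Temperature fell, so q_rxn = +|q_surr| = 1.491 kJ
ΔH = q_rxn / n = 15.19 kJ/mol

ΔH = 15.2 kJ/mol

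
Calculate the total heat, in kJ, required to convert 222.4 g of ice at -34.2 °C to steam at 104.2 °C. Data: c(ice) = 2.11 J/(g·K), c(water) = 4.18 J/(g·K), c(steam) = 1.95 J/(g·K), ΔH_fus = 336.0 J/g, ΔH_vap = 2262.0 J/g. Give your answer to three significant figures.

q1 (heat ice -34.2→0.0 °C): 222.4 × 2.11 × 34.2 = 16049 J
q2 (melt at 0 °C): 222.4 × 336.0 = 74726 J
q3 (heat water 0.0→100.0 °C): 222.4 × 4.18 × 100.0 = 92963 J
q4 (vaporize at 100 °C): 222.4 × 2262.0 = 503069 J
q5 (heat steam 100.0→104.2 °C): 222.4 × 1.95 × 4.2 = 1821 J
Total: 16049 + 74726 + 92963 + 503069 + 1821 = 688628 J = 689 kJ

q = 689 kJ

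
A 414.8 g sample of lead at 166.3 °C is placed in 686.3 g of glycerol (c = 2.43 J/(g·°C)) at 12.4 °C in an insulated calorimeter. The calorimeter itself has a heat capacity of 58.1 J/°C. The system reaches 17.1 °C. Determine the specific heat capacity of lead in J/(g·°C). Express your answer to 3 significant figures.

c = 0.131 J/(g·°C)

q_gained = (686.3 × 2.43 + 58.1) × (17.1 − 12.4) = 8111 J
q_lost = 414.8 × c × (166.3 − 17.1) = 61888.16 c
Set equal: c = 8111 / 61888.16 = 0.131 J/(g·°C)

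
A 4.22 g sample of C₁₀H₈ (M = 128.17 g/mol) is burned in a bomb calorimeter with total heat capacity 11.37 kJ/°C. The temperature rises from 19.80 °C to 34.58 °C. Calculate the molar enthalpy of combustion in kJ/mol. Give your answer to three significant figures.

ΔH = -5100 kJ/mol

ΔT = 34.58 − 19.80 = 14.78 °C
q_cal = C_cal × ΔT = 11.37 × 14.78 = 168.0486 kJ
n = 4.22 / 128.17 = 0.03293 mol
q_rxn = −q_cal = -168.0486 kJ
ΔH = -168.0486 / 0.03293 = -5103 kJ/mol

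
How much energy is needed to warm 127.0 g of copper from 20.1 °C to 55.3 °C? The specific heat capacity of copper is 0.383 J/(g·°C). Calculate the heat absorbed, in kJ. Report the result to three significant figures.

q = m c ΔT = 127.0 × 0.383 × (55.3 − 20.1)
q = 127.0 × 0.383 × 35.2 = 1712 J = 1.71 kJ

q = 1.71 kJ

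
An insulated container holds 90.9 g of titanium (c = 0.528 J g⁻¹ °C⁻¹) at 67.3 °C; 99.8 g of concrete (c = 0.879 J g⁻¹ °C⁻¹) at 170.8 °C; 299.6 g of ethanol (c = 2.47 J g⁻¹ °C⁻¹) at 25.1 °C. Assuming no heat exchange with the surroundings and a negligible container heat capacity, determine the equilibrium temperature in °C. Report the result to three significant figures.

T_f = 42.0 °C

Σ mᵢcᵢ(T − Tᵢ) = 0  ⇒  T = Σ mᵢcᵢTᵢ / Σ mᵢcᵢ
Σ mᵢcᵢ = 90.9×0.528 + 99.8×0.879 + 299.6×2.47 = 875.7314
Σ mᵢcᵢTᵢ = 47.9952×67.3 + 87.7242×170.8 + 740.012×25.1 = 36788
T = 36788 / 875.7314 = 42.01 °C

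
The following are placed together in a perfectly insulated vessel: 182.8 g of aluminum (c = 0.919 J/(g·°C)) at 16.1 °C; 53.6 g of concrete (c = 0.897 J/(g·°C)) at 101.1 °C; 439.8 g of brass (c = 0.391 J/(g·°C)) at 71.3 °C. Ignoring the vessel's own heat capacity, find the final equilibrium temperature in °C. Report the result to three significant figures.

T_f = 51.1 °C

Σ mᵢcᵢ(T − Tᵢ) = 0  ⇒  T = Σ mᵢcᵢTᵢ / Σ mᵢcᵢ
Σ mᵢcᵢ = 182.8×0.919 + 53.6×0.897 + 439.8×0.391 = 388.0342
Σ mᵢcᵢTᵢ = 167.9932×16.1 + 48.0792×101.1 + 171.9618×71.3 = 19826
T = 19826 / 388.0342 = 51.09 °C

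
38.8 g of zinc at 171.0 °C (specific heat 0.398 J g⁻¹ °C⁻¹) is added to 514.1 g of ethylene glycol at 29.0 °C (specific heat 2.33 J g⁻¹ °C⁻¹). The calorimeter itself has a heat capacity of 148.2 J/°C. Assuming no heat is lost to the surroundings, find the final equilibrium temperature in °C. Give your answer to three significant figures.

T_f = 30.6 °C

Heat lost by zinc = heat gained by ethylene glycol + calorimeter.
(38.8)(0.398)(171.0 − T) = [(514.1)(2.33) + 148.2](T − 29.0)
15.4424 (171.0 − T) = 1346.053 (T − 29.0)
2640.7 − 15.4424 T = 1346.053 T − 39036
41676.7 = 1361.4954 T
T = 30.61 °C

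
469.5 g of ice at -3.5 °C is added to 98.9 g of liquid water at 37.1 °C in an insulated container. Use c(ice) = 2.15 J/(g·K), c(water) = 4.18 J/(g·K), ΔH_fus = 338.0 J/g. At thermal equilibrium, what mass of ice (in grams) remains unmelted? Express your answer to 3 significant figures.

Heat to warm all ice to 0 °C: 469.5×2.15×3.5 = 3533.0 J
Heat released by water cooling to 0 °C: 98.9×4.18×37.1 = 15337 J
15337 J < 3533.0 + 469.5×338.0 = 162224.0 J, so not all ice melts; final T = 0 °C.
Heat left for melting: 15337 − 3533.0 = 11804.0 J
Mass melted = 11804.0 / 338.0 = 34.92 g
Ice remaining = 469.5 − 34.92 = 434.58 g

m_ice remaining = 435 g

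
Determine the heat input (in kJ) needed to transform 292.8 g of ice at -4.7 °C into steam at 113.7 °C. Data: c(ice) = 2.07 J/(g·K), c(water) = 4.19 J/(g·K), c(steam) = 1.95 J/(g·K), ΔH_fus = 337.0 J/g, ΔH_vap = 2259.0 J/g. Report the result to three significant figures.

q1 (heat ice -4.7→0.0 °C): 292.8 × 2.07 × 4.7 = 2849 J
q2 (melt at 0 °C): 292.8 × 337.0 = 98674 J
q3 (heat water 0.0→100.0 °C): 292.8 × 4.19 × 100.0 = 122683 J
q4 (vaporize at 100 °C): 292.8 × 2259.0 = 661435 J
q5 (heat steam 100.0→113.7 °C): 292.8 × 1.95 × 13.7 = 7822 J
Total: 2849 + 98674 + 122683 + 661435 + 7822 = 893463 J = 893 kJ

q = 893 kJ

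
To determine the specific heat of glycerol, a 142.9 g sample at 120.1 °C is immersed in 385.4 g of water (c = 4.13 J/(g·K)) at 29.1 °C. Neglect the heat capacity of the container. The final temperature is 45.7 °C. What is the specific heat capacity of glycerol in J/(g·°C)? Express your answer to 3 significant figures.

q_gained = (385.4 × 4.13) × (45.7 − 29.1) = 26420 J
q_lost = 142.9 × c × (120.1 − 45.7) = 10631.76 c
Set equal: c = 26420 / 10631.76 = 2.49 J/(g·°C)

c = 2.49 J/(g·°C)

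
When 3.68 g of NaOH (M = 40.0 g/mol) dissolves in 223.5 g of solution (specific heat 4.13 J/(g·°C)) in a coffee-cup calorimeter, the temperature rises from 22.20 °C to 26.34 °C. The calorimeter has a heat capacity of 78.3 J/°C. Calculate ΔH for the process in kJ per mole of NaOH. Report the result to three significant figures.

|ΔT| = |26.34 − 22.20| = 4.14 °C
|q_surr| = (223.5 × 4.13 + 78.3) × 4.14 = 1001.355 × 4.14 = 4146 J
n(NaOH) = 3.68 / 40.0 = 0.09200 mol
Temperature rose, so q_rxn = −|q_surr| = -4.146 kJ
ΔH = q_rxn / n = -45.07 kJ/mol

ΔH = -45.1 kJ/mol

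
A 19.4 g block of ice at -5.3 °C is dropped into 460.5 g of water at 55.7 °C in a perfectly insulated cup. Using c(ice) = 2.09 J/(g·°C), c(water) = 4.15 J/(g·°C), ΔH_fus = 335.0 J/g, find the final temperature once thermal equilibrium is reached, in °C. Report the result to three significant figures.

T_f = 50.1 °C

Heat to bring ice to 0 °C and melt it: q₁ = 19.4×2.09×5.3 + 19.4×335.0 = 6713.9 J
Heat the water can supply cooling to 0 °C: 460.5×4.15×55.7 = 106447 J > q₁, so all ice melts.
Energy balance: 460.5×4.15×(55.7 − T) = 6713.9 + 19.4×4.15×(T − 0)
1911.075(55.7 − T) = 6713.9 + 80.51 T
106447 − 6713.9 = 1991.585 T
T = 99733.1 / 1991.585 = 50.08 °C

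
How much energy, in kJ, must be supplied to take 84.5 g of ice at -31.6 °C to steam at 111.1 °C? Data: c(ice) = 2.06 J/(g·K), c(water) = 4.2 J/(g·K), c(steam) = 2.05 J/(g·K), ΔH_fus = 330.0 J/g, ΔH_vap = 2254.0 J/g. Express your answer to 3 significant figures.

q = 261 kJ

q1 (heat ice -31.6→0.0 °C): 84.5 × 2.06 × 31.6 = 5501 J
q2 (melt at 0 °C): 84.5 × 330.0 = 27885 J
q3 (heat water 0.0→100.0 °C): 84.5 × 4.2 × 100.0 = 35490 J
q4 (vaporize at 100 °C): 84.5 × 2254.0 = 190463 J
q5 (heat steam 100.0→111.1 °C): 84.5 × 2.05 × 11.1 = 1923 J
Total: 5501 + 27885 + 35490 + 190463 + 1923 = 261262 J = 261 kJ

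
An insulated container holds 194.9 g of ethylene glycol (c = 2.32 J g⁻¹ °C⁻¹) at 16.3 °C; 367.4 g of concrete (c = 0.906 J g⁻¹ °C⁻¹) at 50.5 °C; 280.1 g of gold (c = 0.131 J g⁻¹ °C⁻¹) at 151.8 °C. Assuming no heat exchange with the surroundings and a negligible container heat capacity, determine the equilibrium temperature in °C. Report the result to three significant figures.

T_f = 36.2 °C

Σ mᵢcᵢ(T − Tᵢ) = 0  ⇒  T = Σ mᵢcᵢTᵢ / Σ mᵢcᵢ
Σ mᵢcᵢ = 194.9×2.32 + 367.4×0.906 + 280.1×0.131 = 821.7255
Σ mᵢcᵢTᵢ = 452.168×16.3 + 332.8644×50.5 + 36.6931×151.8 = 29750
T = 29750 / 821.7255 = 36.20 °C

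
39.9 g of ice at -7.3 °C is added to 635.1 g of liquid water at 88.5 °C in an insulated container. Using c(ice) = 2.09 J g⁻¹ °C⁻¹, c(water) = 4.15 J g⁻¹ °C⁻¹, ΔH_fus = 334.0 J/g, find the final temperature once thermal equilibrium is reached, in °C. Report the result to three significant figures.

Heat to bring ice to 0 °C and melt it: q₁ = 39.9×2.09×7.3 + 39.9×334.0 = 13935 J
Heat the water can supply cooling to 0 °C: 635.1×4.15×88.5 = 233256 J > q₁, so all ice melts.
Energy balance: 635.1×4.15×(88.5 − T) = 13935 + 39.9×4.15×(T − 0)
2635.665(88.5 − T) = 13935 + 165.585 T
233256 − 13935 = 2801.250 T
T = 219321 / 2801.250 = 78.29 °C

T_f = 78.3 °C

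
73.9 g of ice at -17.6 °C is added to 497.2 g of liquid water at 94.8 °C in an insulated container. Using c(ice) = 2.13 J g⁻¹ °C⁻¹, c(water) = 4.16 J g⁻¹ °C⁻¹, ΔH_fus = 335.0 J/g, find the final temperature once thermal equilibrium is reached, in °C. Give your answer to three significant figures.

T_f = 70.9 °C

Heat to bring ice to 0 °C and melt it: q₁ = 73.9×2.13×17.6 + 73.9×335.0 = 27527 J
Heat the water can supply cooling to 0 °C: 497.2×4.16×94.8 = 196080 J > q₁, so all ice melts.
Energy balance: 497.2×4.16×(94.8 − T) = 27527 + 73.9×4.16×(T − 0)
2068.352(94.8 − T) = 27527 + 307.424 T
196080 − 27527 = 2375.776 T
T = 168553 / 2375.776 = 70.947 °C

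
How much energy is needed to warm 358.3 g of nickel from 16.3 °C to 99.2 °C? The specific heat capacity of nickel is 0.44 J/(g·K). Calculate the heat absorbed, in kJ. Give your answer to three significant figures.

q = m c ΔT = 358.3 × 0.44 × (99.2 − 16.3)
q = 358.3 × 0.44 × 82.9 = 13070 J = 13.1 kJ

q = 13.1 kJ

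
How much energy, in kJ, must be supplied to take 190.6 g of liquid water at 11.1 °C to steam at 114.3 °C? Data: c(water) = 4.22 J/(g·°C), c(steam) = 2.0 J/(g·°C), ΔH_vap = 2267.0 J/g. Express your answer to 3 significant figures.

q = 509 kJ

q1 (heat water 11.1→100.0 °C): 190.6 × 4.22 × 88.9 = 71505 J
q2 (vaporize at 100 °C): 190.6 × 2267.0 = 432090 J
q3 (heat steam 100.0→114.3 °C): 190.6 × 2.0 × 14.3 = 5451 J
Total: 71505 + 432090 + 5451 = 509046 J = 509 kJ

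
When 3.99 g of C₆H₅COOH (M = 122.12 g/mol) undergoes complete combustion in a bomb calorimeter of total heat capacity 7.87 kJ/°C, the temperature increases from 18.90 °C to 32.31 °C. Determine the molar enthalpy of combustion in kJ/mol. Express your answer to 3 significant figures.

ΔT = 32.31 − 18.90 = 13.41 °C
q_cal = C_cal × ΔT = 7.87 × 13.41 = 105.5367 kJ
n = 3.99 / 122.12 = 0.03267 mol
q_rxn = −q_cal = -105.5367 kJ
ΔH = -105.5367 / 0.03267 = -3230 kJ/mol

ΔH = -3230 kJ/mol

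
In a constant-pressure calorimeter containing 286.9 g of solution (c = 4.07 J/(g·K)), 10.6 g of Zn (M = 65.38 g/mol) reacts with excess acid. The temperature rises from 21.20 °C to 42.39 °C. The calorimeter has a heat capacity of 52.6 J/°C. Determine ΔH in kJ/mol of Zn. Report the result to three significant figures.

|ΔT| = |42.39 − 21.20| = 21.19 °C
|q_surr| = (286.9 × 4.07 + 52.6) × 21.19 = 1220.283 × 21.19 = 25858 J
n(Zn) = 10.6 / 65.38 = 0.16213 mol
Temperature rose, so q_rxn = −|q_surr| = -25.858 kJ
ΔH = q_rxn / n = -159.49 kJ/mol

ΔH = -159 kJ/mol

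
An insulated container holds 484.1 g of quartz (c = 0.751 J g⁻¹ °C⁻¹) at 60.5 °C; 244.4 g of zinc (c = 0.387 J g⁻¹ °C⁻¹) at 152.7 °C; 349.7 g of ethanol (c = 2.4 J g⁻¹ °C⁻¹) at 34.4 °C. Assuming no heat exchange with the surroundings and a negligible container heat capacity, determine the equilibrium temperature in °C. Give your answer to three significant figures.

Σ mᵢcᵢ(T − Tᵢ) = 0  ⇒  T = Σ mᵢcᵢTᵢ / Σ mᵢcᵢ
Σ mᵢcᵢ = 484.1×0.751 + 244.4×0.387 + 349.7×2.4 = 1297.4219
Σ mᵢcᵢTᵢ = 363.5591×60.5 + 94.5828×152.7 + 839.28×34.4 = 65309
T = 65309 / 1297.4219 = 50.34 °C

T_f = 50.3 °C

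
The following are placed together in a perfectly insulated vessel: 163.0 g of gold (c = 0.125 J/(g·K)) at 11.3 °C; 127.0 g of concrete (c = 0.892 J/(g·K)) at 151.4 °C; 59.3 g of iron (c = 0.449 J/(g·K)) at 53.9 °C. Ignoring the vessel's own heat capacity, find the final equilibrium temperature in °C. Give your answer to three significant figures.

Σ mᵢcᵢ(T − Tᵢ) = 0  ⇒  T = Σ mᵢcᵢTᵢ / Σ mᵢcᵢ
Σ mᵢcᵢ = 163.0×0.125 + 127.0×0.892 + 59.3×0.449 = 160.2847
Σ mᵢcᵢTᵢ = 20.375×11.3 + 113.284×151.4 + 26.6257×53.9 = 18817
T = 18817 / 160.2847 = 117.4 °C

T_f = 117 °C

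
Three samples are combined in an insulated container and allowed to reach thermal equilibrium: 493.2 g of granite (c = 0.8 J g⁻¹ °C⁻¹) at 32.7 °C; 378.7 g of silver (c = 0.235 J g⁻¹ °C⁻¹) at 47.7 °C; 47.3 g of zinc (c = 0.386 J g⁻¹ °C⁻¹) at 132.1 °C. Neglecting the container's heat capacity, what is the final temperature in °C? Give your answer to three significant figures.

Σ mᵢcᵢ(T − Tᵢ) = 0  ⇒  T = Σ mᵢcᵢTᵢ / Σ mᵢcᵢ
Σ mᵢcᵢ = 493.2×0.8 + 378.7×0.235 + 47.3×0.386 = 501.8123
Σ mᵢcᵢTᵢ = 394.56×32.7 + 88.9945×47.7 + 18.2578×132.1 = 19559
T = 19559 / 501.8123 = 38.98 °C

T_f = 39.0 °C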